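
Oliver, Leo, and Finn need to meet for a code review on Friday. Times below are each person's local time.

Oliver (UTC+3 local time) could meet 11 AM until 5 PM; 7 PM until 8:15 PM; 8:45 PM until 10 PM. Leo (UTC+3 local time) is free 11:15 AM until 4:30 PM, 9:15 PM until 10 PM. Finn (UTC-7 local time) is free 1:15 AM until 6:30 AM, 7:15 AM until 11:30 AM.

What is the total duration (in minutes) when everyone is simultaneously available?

330

Oliver in UTC: 08:00-14:00, 16:00-17:15, 17:45-19:00 (subtract 3h to convert from UTC+3).
Leo in UTC: 08:15-13:30, 18:15-19:00 (subtract 3h to convert from UTC+3).
Finn in UTC: 08:15-13:30, 14:15-18:30 (add 7h to convert from UTC-7).
Oliver ∩ Leo: 08:15-13:30, 18:15-19:00.
Oliver ∩ Leo ∩ Finn: 08:15-13:30, 18:15-18:30.
Those are the intersection windows.
Summing the common windows: 315 + 15 = 330 minutes.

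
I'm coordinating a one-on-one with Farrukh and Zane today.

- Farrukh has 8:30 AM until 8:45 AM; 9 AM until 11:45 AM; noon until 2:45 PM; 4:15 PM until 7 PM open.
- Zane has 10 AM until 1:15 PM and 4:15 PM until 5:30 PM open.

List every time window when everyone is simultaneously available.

10:00-11:45, 12:00-13:15, 16:15-17:30

Farrukh ∩ Zane: 10:00-11:45, 12:00-13:15, 16:15-17:30.
So the common availability across everyone is 10:00-11:45, 12:00-13:15, 16:15-17:30.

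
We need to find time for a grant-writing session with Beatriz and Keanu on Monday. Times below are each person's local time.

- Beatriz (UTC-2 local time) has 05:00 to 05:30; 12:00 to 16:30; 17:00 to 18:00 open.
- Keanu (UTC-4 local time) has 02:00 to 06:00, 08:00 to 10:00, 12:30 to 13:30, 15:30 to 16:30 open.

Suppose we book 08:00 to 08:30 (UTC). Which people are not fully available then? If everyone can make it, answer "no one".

Beatriz in UTC: 07:00-07:30, 14:00-18:30, 19:00-20:00 (add 2h to convert from UTC-2).
Keanu in UTC: 06:00-10:00, 12:00-14:00, 16:30-17:30, 19:30-20:30 (add 4h to convert from UTC-4).
Beatriz: not fully free for 08:00-08:30. Keanu: free for 08:00-08:30.

Beatriz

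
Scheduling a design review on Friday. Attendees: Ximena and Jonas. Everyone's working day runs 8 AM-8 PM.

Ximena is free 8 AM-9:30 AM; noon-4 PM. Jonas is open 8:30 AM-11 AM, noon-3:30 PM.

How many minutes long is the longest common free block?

210

Ximena ∩ Jonas: 08:30-09:30, 12:00-15:30.
The longest is 12:00-15:30 at 210 minutes.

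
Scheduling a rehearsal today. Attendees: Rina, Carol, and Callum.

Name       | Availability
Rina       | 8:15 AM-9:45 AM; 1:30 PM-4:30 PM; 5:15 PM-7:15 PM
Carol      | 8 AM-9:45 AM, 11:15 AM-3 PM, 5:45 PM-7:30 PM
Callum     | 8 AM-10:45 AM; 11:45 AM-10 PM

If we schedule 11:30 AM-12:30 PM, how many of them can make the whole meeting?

1

Carol can make the full 11:30-12:30 slot — that's 1.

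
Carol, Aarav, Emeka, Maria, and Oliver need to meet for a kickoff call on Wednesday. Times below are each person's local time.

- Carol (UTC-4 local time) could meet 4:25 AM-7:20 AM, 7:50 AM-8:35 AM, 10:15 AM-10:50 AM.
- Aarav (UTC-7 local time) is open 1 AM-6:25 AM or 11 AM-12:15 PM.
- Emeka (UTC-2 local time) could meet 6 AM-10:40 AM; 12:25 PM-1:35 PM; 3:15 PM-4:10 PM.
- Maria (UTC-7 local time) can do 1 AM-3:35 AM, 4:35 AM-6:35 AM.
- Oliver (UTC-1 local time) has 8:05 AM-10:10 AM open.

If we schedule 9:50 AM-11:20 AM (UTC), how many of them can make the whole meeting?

Carol in UTC: 08:25-11:20, 11:50-12:35, 14:15-14:50 (add 4h to convert from UTC-4).
Aarav in UTC: 08:00-13:25, 18:00-19:15 (add 7h to convert from UTC-7).
Emeka in UTC: 08:00-12:40, 14:25-15:35, 17:15-18:10 (add 2h to convert from UTC-2).
Maria in UTC: 08:00-10:35, 11:35-13:35 (add 7h to convert from UTC-7).
Oliver in UTC: 09:05-11:10 (add 1h to convert from UTC-1).
Carol, Aarav, and Emeka can make the full 09:50-11:20 slot — that's 3.

3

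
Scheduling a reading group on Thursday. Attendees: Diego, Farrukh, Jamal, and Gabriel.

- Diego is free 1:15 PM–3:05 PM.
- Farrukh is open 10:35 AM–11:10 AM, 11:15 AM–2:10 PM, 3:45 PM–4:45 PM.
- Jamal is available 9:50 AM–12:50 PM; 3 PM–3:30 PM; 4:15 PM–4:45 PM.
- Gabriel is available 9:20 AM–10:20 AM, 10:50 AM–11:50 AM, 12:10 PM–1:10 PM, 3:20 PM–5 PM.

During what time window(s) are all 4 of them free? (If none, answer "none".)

Diego ∩ Farrukh: 13:15-14:10.
Diego ∩ Farrukh ∩ Jamal: ∅.
Diego ∩ Farrukh ∩ Jamal ∩ Gabriel: ∅.
There is no time when everyone is free.

none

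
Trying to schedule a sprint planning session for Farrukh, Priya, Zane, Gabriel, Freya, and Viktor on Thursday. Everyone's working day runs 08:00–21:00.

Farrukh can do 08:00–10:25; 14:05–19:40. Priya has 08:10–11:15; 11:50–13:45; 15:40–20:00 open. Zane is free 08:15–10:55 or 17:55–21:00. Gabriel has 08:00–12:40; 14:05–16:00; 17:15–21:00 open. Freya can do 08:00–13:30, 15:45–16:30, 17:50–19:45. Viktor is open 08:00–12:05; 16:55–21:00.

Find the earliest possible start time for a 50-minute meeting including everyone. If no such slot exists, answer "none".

08:15

Farrukh ∩ Priya: 08:10-10:25, 15:40-19:40.
Farrukh ∩ Priya ∩ Zane: 08:15-10:25, 17:55-19:40.
Farrukh ∩ Priya ∩ Zane ∩ Gabriel: 08:15-10:25, 17:55-19:40.
Farrukh ∩ Priya ∩ Zane ∩ Gabriel ∩ Freya: 08:15-10:25, 17:55-19:40.
Farrukh ∩ Priya ∩ Zane ∩ Gabriel ∩ Freya ∩ Viktor: 08:15-10:25, 17:55-19:40.
The first common window of at least 50 minutes is 08:15-10:25, so the earliest start is 08:15.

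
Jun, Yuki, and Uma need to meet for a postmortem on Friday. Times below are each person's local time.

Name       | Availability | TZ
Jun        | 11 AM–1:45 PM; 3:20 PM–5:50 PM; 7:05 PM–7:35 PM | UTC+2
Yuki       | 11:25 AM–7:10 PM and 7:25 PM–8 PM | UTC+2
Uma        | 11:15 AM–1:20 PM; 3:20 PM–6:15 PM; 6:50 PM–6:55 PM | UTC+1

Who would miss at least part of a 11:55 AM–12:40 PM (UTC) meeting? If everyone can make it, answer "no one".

Jun, Uma

Jun in UTC: 09:00-11:45, 13:20-15:50, 17:05-17:35 (subtract 2h to convert from UTC+2).
Yuki in UTC: 09:25-17:10, 17:25-18:00 (subtract 2h to convert from UTC+2).
Uma in UTC: 10:15-12:20, 14:20-17:15, 17:50-17:55 (subtract 1h to convert from UTC+1).
Jun: not fully free for 11:55-12:40. Yuki: free for 11:55-12:40. Uma: not fully free for 11:55-12:40.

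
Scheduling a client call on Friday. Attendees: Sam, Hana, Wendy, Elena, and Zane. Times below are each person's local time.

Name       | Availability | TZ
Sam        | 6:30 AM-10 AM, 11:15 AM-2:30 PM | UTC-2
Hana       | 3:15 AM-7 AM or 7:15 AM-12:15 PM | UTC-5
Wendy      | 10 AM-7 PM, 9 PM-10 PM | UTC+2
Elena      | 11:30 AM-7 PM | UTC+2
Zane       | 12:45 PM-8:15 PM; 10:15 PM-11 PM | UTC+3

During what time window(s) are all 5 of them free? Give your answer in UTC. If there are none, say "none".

09:45-12:00, 13:15-16:30

Sam in UTC: 08:30-12:00, 13:15-16:30 (add 2h to convert from UTC-2).
Hana in UTC: 08:15-12:00, 12:15-17:15 (add 5h to convert from UTC-5).
Wendy in UTC: 08:00-17:00, 19:00-20:00 (subtract 2h to convert from UTC+2).
Elena in UTC: 09:30-17:00 (subtract 2h to convert from UTC+2).
Zane in UTC: 09:45-17:15, 19:15-20:00 (subtract 3h to convert from UTC+3).
Sam ∩ Hana: 08:30-12:00, 13:15-16:30.
Sam ∩ Hana ∩ Wendy: 08:30-12:00, 13:15-16:30.
Sam ∩ Hana ∩ Wendy ∩ Elena: 09:30-12:00, 13:15-16:30.
Sam ∩ Hana ∩ Wendy ∩ Elena ∩ Zane: 09:45-12:00, 13:15-16:30.
So the common availability across everyone is 09:45-12:00, 13:15-16:30.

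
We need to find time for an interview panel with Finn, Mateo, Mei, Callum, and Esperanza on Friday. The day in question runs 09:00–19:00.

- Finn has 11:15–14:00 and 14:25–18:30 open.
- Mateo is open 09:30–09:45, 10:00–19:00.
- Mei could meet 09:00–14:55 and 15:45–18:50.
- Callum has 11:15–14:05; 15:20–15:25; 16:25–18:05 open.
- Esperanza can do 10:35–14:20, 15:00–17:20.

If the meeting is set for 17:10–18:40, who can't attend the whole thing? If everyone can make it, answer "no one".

Finn: not fully free for 17:10-18:40. Mateo: free for 17:10-18:40. Mei: free for 17:10-18:40. Callum: not fully free for 17:10-18:40. Esperanza: not fully free for 17:10-18:40.

Callum, Esperanza, Finn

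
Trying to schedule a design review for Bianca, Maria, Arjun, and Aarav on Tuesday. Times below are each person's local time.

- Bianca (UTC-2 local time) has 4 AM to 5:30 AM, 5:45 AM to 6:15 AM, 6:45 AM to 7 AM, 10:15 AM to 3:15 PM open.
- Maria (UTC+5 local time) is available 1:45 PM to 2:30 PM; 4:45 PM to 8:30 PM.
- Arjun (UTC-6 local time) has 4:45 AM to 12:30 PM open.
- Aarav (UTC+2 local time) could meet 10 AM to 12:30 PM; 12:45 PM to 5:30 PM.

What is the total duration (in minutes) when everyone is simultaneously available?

Bianca in UTC: 06:00-07:30, 07:45-08:15, 08:45-09:00, 12:15-17:15 (add 2h to convert from UTC-2).
Maria in UTC: 08:45-09:30, 11:45-15:30 (subtract 5h to convert from UTC+5).
Arjun in UTC: 10:45-18:30 (add 6h to convert from UTC-6).
Aarav in UTC: 08:00-10:30, 10:45-15:30 (subtract 2h to convert from UTC+2).
Bianca ∩ Maria: 08:45-09:00, 12:15-15:30.
Bianca ∩ Maria ∩ Arjun: 12:15-15:30.
Bianca ∩ Maria ∩ Arjun ∩ Aarav: 12:15-15:30.
That's a single block of 195 minutes.

195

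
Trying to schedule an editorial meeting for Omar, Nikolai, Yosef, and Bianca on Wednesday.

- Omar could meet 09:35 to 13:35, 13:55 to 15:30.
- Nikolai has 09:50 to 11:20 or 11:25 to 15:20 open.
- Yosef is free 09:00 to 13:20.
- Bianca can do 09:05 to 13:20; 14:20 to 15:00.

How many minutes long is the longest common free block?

Omar ∩ Nikolai: 09:50-11:20, 11:25-13:35, 13:55-15:20.
Omar ∩ Nikolai ∩ Yosef: 09:50-11:20, 11:25-13:20.
Omar ∩ Nikolai ∩ Yosef ∩ Bianca: 09:50-11:20, 11:25-13:20.
The longest is 11:25-13:20 at 115 minutes.

115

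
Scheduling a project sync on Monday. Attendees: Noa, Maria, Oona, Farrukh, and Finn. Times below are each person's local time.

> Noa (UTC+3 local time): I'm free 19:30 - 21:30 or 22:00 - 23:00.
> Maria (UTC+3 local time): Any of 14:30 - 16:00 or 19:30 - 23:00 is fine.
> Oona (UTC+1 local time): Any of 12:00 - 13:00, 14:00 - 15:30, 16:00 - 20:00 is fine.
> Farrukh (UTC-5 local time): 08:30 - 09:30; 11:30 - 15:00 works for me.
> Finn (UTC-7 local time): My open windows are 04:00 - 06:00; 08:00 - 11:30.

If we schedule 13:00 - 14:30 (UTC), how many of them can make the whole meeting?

Noa in UTC: 16:30-18:30, 19:00-20:00 (subtract 3h to convert from UTC+3).
Maria in UTC: 11:30-13:00, 16:30-20:00 (subtract 3h to convert from UTC+3).
Oona in UTC: 11:00-12:00, 13:00-14:30, 15:00-19:00 (subtract 1h to convert from UTC+1).
Farrukh in UTC: 13:30-14:30, 16:30-20:00 (add 5h to convert from UTC-5).
Finn in UTC: 11:00-13:00, 15:00-18:30 (add 7h to convert from UTC-7).
Oona can make the full 13:00-14:30 slot — that's 1.

1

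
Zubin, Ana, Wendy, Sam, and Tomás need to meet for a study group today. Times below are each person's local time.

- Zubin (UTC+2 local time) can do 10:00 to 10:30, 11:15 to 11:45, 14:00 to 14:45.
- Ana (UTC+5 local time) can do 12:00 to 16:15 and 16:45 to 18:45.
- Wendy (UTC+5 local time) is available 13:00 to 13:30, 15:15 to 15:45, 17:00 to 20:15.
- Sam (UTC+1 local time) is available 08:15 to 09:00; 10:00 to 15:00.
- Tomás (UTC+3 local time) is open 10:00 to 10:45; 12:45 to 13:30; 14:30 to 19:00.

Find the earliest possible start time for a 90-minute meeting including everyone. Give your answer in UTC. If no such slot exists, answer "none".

Zubin in UTC: 08:00-08:30, 09:15-09:45, 12:00-12:45 (subtract 2h to convert from UTC+2).
Ana in UTC: 07:00-11:15, 11:45-13:45 (subtract 5h to convert from UTC+5).
Wendy in UTC: 08:00-08:30, 10:15-10:45, 12:00-15:15 (subtract 5h to convert from UTC+5).
Sam in UTC: 07:15-08:00, 09:00-14:00 (subtract 1h to convert from UTC+1).
Tomás in UTC: 07:00-07:45, 09:45-10:30, 11:30-16:00 (subtract 3h to convert from UTC+3).
Zubin ∩ Ana: 08:00-08:30, 09:15-09:45, 12:00-12:45.
Zubin ∩ Ana ∩ Wendy: 08:00-08:30, 12:00-12:45.
Zubin ∩ Ana ∩ Wendy ∩ Sam: 12:00-12:45.
Zubin ∩ Ana ∩ Wendy ∩ Sam ∩ Tomás: 12:00-12:45.
No common window is at least 90 minutes long.

none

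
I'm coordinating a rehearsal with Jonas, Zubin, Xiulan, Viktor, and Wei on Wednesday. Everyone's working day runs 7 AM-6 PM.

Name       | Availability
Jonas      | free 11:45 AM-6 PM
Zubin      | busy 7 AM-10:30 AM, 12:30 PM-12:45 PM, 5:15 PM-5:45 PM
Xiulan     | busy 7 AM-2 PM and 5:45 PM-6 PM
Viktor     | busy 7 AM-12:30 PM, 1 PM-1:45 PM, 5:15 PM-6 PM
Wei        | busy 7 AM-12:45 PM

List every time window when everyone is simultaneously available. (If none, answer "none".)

14:00-17:15

Jonas free: 11:45-18:00.
Zubin free: 10:30-12:30, 12:45-17:15, 17:45-18:00 (invert busy blocks within the working day).
Xiulan free: 14:00-17:45 (invert busy blocks within the working day).
Viktor free: 12:30-13:00, 13:45-17:15 (invert busy blocks within the working day).
Wei free: 12:45-18:00 (invert busy blocks within the working day).
Jonas ∩ Zubin: 11:45-12:30, 12:45-17:15, 17:45-18:00.
Jonas ∩ Zubin ∩ Xiulan: 14:00-17:15.
Jonas ∩ Zubin ∩ Xiulan ∩ Viktor: 14:00-17:15.
Jonas ∩ Zubin ∩ Xiulan ∩ Viktor ∩ Wei: 14:00-17:15.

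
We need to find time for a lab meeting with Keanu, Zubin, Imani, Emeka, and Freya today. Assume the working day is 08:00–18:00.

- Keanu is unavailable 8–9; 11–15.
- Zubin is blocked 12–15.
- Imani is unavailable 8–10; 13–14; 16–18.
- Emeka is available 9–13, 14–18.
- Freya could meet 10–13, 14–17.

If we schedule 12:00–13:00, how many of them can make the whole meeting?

3

Keanu free: 09:00-11:00, 15:00-18:00 (invert busy blocks within the working day).
Zubin free: 08:00-12:00, 15:00-18:00 (invert busy blocks within the working day).
Imani free: 10:00-13:00, 14:00-16:00 (invert busy blocks within the working day).
Emeka free: 09:00-13:00, 14:00-18:00.
Freya free: 10:00-13:00, 14:00-17:00.
Imani, Emeka, and Freya can make the full 12:00-13:00 slot — that's 3.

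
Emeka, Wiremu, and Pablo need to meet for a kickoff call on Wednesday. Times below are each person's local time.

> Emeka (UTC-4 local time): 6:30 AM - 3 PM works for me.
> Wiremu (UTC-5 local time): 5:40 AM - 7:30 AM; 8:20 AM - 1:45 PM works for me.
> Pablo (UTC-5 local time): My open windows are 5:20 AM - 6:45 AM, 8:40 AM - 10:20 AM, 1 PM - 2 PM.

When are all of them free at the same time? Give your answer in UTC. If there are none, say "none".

10:40-11:45, 13:40-15:20, 18:00-18:45

Emeka in UTC: 10:30-19:00 (add 4h to convert from UTC-4).
Wiremu in UTC: 10:40-12:30, 13:20-18:45 (add 5h to convert from UTC-5).
Pablo in UTC: 10:20-11:45, 13:40-15:20, 18:00-19:00 (add 5h to convert from UTC-5).
Emeka ∩ Wiremu: 10:40-12:30, 13:20-18:45.
Emeka ∩ Wiremu ∩ Pablo: 10:40-11:45, 13:40-15:20, 18:00-18:45.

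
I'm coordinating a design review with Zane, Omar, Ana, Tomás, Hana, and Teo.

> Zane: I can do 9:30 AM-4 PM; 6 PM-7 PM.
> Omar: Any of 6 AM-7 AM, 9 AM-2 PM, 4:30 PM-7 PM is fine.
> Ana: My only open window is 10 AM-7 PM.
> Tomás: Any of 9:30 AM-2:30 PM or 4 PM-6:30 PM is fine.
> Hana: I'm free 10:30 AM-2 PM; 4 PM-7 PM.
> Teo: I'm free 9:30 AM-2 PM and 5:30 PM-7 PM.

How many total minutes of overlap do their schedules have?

240

Zane ∩ Omar: 09:30-14:00, 18:00-19:00.
Zane ∩ Omar ∩ Ana: 10:00-14:00, 18:00-19:00.
Zane ∩ Omar ∩ Ana ∩ Tomás: 10:00-14:00, 18:00-18:30.
Zane ∩ Omar ∩ Ana ∩ Tomás ∩ Hana: 10:30-14:00, 18:00-18:30.
Zane ∩ Omar ∩ Ana ∩ Tomás ∩ Hana ∩ Teo: 10:30-14:00, 18:00-18:30.
Summing the common windows: 210 + 30 = 240 minutes.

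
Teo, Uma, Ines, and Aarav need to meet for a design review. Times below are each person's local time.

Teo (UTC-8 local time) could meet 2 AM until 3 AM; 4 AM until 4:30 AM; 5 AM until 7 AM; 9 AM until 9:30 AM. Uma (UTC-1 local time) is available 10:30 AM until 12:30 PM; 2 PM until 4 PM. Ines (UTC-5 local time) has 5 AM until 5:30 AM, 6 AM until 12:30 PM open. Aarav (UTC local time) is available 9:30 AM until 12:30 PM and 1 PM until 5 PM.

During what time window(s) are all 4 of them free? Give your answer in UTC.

12:00-12:30, 13:00-13:30

Teo in UTC: 10:00-11:00, 12:00-12:30, 13:00-15:00, 17:00-17:30 (add 8h to convert from UTC-8).
Uma in UTC: 11:30-13:30, 15:00-17:00 (add 1h to convert from UTC-1).
Ines in UTC: 10:00-10:30, 11:00-17:30 (add 5h to convert from UTC-5).
Aarav in UTC: 09:30-12:30, 13:00-17:00.
Teo ∩ Uma: 12:00-12:30, 13:00-13:30.
Teo ∩ Uma ∩ Ines: 12:00-12:30, 13:00-13:30.
Teo ∩ Uma ∩ Ines ∩ Aarav: 12:00-12:30, 13:00-13:30.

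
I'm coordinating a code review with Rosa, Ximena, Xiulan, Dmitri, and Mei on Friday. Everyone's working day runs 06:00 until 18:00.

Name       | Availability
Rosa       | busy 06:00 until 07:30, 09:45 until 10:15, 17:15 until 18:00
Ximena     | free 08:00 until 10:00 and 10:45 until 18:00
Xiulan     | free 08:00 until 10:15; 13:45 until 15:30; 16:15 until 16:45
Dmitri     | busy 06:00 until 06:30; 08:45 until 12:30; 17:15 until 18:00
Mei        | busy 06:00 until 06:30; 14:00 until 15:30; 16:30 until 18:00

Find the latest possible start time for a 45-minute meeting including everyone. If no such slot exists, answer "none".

08:00

Rosa free: 07:30-09:45, 10:15-17:15 (invert busy blocks within the working day).
Ximena free: 08:00-10:00, 10:45-18:00.
Xiulan free: 08:00-10:15, 13:45-15:30, 16:15-16:45.
Dmitri free: 06:30-08:45, 12:30-17:15 (invert busy blocks within the working day).
Mei free: 06:30-14:00, 15:30-16:30 (invert busy blocks within the working day).
Rosa ∩ Ximena: 08:00-09:45, 10:45-17:15.
Rosa ∩ Ximena ∩ Xiulan: 08:00-09:45, 13:45-15:30, 16:15-16:45.
Rosa ∩ Ximena ∩ Xiulan ∩ Dmitri: 08:00-08:45, 13:45-15:30, 16:15-16:45.
Rosa ∩ Ximena ∩ Xiulan ∩ Dmitri ∩ Mei: 08:00-08:45, 13:45-14:00, 16:15-16:30.
The last common window of at least 45 minutes is 08:00-08:45; a 45-minute meeting can start as late as 08:00 and still end by 08:45.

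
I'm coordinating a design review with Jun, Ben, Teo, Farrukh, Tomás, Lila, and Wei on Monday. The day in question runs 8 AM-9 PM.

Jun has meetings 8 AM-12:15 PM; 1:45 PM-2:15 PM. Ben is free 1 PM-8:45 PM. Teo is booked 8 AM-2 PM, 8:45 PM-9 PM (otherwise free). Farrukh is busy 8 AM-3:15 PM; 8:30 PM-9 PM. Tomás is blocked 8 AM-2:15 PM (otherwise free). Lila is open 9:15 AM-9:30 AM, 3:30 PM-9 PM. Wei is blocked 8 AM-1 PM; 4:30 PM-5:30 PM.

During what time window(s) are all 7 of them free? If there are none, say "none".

15:30-16:30, 17:30-20:30

Jun free: 12:15-13:45, 14:15-21:00 (invert busy blocks within the working day).
Ben free: 13:00-20:45.
Teo free: 14:00-20:45 (invert busy blocks within the working day).
Farrukh free: 15:15-20:30 (invert busy blocks within the working day).
Tomás free: 14:15-21:00 (invert busy blocks within the working day).
Lila free: 09:15-09:30, 15:30-21:00.
Wei free: 13:00-16:30, 17:30-21:00 (invert busy blocks within the working day).
Jun ∩ Ben: 13:00-13:45, 14:15-20:45.
Jun ∩ Ben ∩ Teo: 14:15-20:45.
Jun ∩ Ben ∩ Teo ∩ Farrukh: 15:15-20:30.
Jun ∩ Ben ∩ Teo ∩ Farrukh ∩ Tomás: 15:15-20:30.
Jun ∩ Ben ∩ Teo ∩ Farrukh ∩ Tomás ∩ Lila: 15:30-20:30.
Jun ∩ Ben ∩ Teo ∩ Farrukh ∩ Tomás ∩ Lila ∩ Wei: 15:30-16:30, 17:30-20:30.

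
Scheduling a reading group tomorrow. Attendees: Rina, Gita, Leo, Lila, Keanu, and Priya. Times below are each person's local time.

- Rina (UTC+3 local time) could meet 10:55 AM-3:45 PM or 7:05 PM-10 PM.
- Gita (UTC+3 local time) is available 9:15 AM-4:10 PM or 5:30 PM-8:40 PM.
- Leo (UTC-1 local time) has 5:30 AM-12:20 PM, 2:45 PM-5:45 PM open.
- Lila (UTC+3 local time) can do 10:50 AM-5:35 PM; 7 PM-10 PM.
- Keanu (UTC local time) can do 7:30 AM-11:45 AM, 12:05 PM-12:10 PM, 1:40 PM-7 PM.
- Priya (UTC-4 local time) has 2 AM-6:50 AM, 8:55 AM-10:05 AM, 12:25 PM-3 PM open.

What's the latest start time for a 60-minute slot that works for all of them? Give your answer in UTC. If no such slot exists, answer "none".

16:40

Rina in UTC: 07:55-12:45, 16:05-19:00 (subtract 3h to convert from UTC+3).
Gita in UTC: 06:15-13:10, 14:30-17:40 (subtract 3h to convert from UTC+3).
Leo in UTC: 06:30-13:20, 15:45-18:45 (add 1h to convert from UTC-1).
Lila in UTC: 07:50-14:35, 16:00-19:00 (subtract 3h to convert from UTC+3).
Keanu in UTC: 07:30-11:45, 12:05-12:10, 13:40-19:00.
Priya in UTC: 06:00-10:50, 12:55-14:05, 16:25-19:00 (add 4h to convert from UTC-4).
Rina ∩ Gita: 07:55-12:45, 16:05-17:40.
Rina ∩ Gita ∩ Leo: 07:55-12:45, 16:05-17:40.
Rina ∩ Gita ∩ Leo ∩ Lila: 07:55-12:45, 16:05-17:40.
Rina ∩ Gita ∩ Leo ∩ Lila ∩ Keanu: 07:55-11:45, 12:05-12:10, 16:05-17:40.
Rina ∩ Gita ∩ Leo ∩ Lila ∩ Keanu ∩ Priya: 07:55-10:50, 16:25-17:40.
So the common availability across everyone is 07:55-10:50, 16:25-17:40.
The last common window of at least 60 minutes is 16:25-17:40; a 60-minute meeting can start as late as 16:40 and still end by 17:40.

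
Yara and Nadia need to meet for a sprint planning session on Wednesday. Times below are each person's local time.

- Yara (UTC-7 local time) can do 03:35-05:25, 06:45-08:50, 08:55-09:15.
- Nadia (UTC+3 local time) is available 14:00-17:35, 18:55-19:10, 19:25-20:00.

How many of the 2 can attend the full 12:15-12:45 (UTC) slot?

1

Yara in UTC: 10:35-12:25, 13:45-15:50, 15:55-16:15 (add 7h to convert from UTC-7).
Nadia in UTC: 11:00-14:35, 15:55-16:10, 16:25-17:00 (subtract 3h to convert from UTC+3).
Nadia can make the full 12:15-12:45 slot — that's 1.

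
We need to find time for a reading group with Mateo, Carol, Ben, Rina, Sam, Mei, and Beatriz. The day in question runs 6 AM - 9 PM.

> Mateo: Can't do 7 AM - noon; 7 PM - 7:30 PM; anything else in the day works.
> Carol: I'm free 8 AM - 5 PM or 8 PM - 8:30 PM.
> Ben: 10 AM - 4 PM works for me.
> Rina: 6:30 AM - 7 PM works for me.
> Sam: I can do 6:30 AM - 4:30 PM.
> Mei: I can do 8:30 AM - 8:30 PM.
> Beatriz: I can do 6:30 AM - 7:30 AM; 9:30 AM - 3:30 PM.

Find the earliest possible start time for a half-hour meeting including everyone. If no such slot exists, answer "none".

12:00

Mateo free: 06:00-07:00, 12:00-19:00, 19:30-21:00 (invert busy blocks within the working day).
Carol free: 08:00-17:00, 20:00-20:30.
Ben free: 10:00-16:00.
Rina free: 06:30-19:00.
Sam free: 06:30-16:30.
Mei free: 08:30-20:30.
Beatriz free: 06:30-07:30, 09:30-15:30.
Mateo ∩ Carol: 12:00-17:00, 20:00-20:30.
Mateo ∩ Carol ∩ Ben: 12:00-16:00.
Mateo ∩ Carol ∩ Ben ∩ Rina: 12:00-16:00.
Mateo ∩ Carol ∩ Ben ∩ Rina ∩ Sam: 12:00-16:00.
Mateo ∩ Carol ∩ Ben ∩ Rina ∩ Sam ∩ Mei: 12:00-16:00.
Mateo ∩ Carol ∩ Ben ∩ Rina ∩ Sam ∩ Mei ∩ Beatriz: 12:00-15:30.
Those are the intersection windows.
The first common window of at least 30 minutes is 12:00-15:30, so the earliest start is 12:00.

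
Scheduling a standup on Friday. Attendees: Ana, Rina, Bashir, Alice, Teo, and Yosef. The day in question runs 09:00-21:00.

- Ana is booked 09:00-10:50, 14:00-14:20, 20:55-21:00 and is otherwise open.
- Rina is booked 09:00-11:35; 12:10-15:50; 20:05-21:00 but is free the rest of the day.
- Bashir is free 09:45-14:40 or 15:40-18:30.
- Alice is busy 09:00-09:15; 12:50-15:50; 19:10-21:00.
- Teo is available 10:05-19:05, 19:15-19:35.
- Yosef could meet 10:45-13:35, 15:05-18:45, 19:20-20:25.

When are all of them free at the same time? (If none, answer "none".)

Ana free: 10:50-14:00, 14:20-20:55 (invert busy blocks within the working day).
Rina free: 11:35-12:10, 15:50-20:05 (invert busy blocks within the working day).
Bashir free: 09:45-14:40, 15:40-18:30.
Alice free: 09:15-12:50, 15:50-19:10 (invert busy blocks within the working day).
Teo free: 10:05-19:05, 19:15-19:35.
Yosef free: 10:45-13:35, 15:05-18:45, 19:20-20:25.
Ana ∩ Rina: 11:35-12:10, 15:50-20:05.
Ana ∩ Rina ∩ Bashir: 11:35-12:10, 15:50-18:30.
Ana ∩ Rina ∩ Bashir ∩ Alice: 11:35-12:10, 15:50-18:30.
Ana ∩ Rina ∩ Bashir ∩ Alice ∩ Teo: 11:35-12:10, 15:50-18:30.
Ana ∩ Rina ∩ Bashir ∩ Alice ∩ Teo ∩ Yosef: 11:35-12:10, 15:50-18:30.

11:35-12:10, 15:50-18:30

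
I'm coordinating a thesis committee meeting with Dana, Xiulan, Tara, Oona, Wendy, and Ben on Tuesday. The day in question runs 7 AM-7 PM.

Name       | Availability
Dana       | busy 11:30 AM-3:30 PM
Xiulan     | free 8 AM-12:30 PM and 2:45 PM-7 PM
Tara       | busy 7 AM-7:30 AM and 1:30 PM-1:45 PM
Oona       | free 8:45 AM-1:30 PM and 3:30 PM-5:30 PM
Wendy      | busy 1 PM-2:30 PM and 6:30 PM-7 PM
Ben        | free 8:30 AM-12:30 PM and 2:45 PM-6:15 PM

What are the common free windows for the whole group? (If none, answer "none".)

Dana free: 07:00-11:30, 15:30-19:00 (invert busy blocks within the working day).
Xiulan free: 08:00-12:30, 14:45-19:00.
Tara free: 07:30-13:30, 13:45-19:00 (invert busy blocks within the working day).
Oona free: 08:45-13:30, 15:30-17:30.
Wendy free: 07:00-13:00, 14:30-18:30 (invert busy blocks within the working day).
Ben free: 08:30-12:30, 14:45-18:15.
Dana ∩ Xiulan: 08:00-11:30, 15:30-19:00.
Dana ∩ Xiulan ∩ Tara: 08:00-11:30, 15:30-19:00.
Dana ∩ Xiulan ∩ Tara ∩ Oona: 08:45-11:30, 15:30-17:30.
Dana ∩ Xiulan ∩ Tara ∩ Oona ∩ Wendy: 08:45-11:30, 15:30-17:30.
Dana ∩ Xiulan ∩ Tara ∩ Oona ∩ Wendy ∩ Ben: 08:45-11:30, 15:30-17:30.

08:45-11:30, 15:30-17:30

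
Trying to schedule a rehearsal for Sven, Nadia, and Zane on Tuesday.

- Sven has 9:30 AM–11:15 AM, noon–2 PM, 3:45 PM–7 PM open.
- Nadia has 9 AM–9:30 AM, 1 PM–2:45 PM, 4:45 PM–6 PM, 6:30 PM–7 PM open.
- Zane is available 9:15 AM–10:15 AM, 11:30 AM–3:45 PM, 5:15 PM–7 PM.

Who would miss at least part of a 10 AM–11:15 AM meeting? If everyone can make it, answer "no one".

Nadia, Zane

Sven: free for 10:00-11:15. Nadia: not fully free for 10:00-11:15. Zane: not fully free for 10:00-11:15.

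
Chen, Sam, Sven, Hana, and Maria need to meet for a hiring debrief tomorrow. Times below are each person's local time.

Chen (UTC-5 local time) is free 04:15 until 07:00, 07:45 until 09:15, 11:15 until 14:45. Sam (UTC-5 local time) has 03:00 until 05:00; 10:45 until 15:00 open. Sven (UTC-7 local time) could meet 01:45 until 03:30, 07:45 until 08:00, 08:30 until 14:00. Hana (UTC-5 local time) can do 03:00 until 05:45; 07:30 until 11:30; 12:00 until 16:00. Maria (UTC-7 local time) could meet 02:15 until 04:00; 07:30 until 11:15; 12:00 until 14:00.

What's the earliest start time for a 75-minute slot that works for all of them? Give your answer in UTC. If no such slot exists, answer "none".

17:00

Chen in UTC: 09:15-12:00, 12:45-14:15, 16:15-19:45 (add 5h to convert from UTC-5).
Sam in UTC: 08:00-10:00, 15:45-20:00 (add 5h to convert from UTC-5).
Sven in UTC: 08:45-10:30, 14:45-15:00, 15:30-21:00 (add 7h to convert from UTC-7).
Hana in UTC: 08:00-10:45, 12:30-16:30, 17:00-21:00 (add 5h to convert from UTC-5).
Maria in UTC: 09:15-11:00, 14:30-18:15, 19:00-21:00 (add 7h to convert from UTC-7).
Chen ∩ Sam: 09:15-10:00, 16:15-19:45.
Chen ∩ Sam ∩ Sven: 09:15-10:00, 16:15-19:45.
Chen ∩ Sam ∩ Sven ∩ Hana: 09:15-10:00, 16:15-16:30, 17:00-19:45.
Chen ∩ Sam ∩ Sven ∩ Hana ∩ Maria: 09:15-10:00, 16:15-16:30, 17:00-18:15, 19:00-19:45.
The first common window of at least 75 minutes is 17:00-18:15, so the earliest start is 17:00.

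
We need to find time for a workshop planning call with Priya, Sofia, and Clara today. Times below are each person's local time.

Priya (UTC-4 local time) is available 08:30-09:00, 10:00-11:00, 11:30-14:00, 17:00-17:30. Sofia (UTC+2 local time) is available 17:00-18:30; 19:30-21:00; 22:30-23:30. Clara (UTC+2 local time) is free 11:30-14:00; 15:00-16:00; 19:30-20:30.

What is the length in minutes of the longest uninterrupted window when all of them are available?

Priya in UTC: 12:30-13:00, 14:00-15:00, 15:30-18:00, 21:00-21:30 (add 4h to convert from UTC-4).
Sofia in UTC: 15:00-16:30, 17:30-19:00, 20:30-21:30 (subtract 2h to convert from UTC+2).
Clara in UTC: 09:30-12:00, 13:00-14:00, 17:30-18:30 (subtract 2h to convert from UTC+2).
Priya ∩ Sofia: 15:30-16:30, 17:30-18:00, 21:00-21:30.
Priya ∩ Sofia ∩ Clara: 17:30-18:00.
The longest is 17:30-18:00 at 30 minutes.

30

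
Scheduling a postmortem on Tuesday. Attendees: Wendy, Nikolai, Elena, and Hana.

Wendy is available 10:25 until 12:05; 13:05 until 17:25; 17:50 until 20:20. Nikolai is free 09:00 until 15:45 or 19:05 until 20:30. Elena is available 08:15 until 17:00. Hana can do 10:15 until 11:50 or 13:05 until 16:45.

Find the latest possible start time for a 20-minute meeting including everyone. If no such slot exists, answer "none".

Wendy ∩ Nikolai: 10:25-12:05, 13:05-15:45, 19:05-20:20.
Wendy ∩ Nikolai ∩ Elena: 10:25-12:05, 13:05-15:45.
Wendy ∩ Nikolai ∩ Elena ∩ Hana: 10:25-11:50, 13:05-15:45.
The last common window of at least 20 minutes is 13:05-15:45; a 20-minute meeting can start as late as 15:25 and still end by 15:45.

15:25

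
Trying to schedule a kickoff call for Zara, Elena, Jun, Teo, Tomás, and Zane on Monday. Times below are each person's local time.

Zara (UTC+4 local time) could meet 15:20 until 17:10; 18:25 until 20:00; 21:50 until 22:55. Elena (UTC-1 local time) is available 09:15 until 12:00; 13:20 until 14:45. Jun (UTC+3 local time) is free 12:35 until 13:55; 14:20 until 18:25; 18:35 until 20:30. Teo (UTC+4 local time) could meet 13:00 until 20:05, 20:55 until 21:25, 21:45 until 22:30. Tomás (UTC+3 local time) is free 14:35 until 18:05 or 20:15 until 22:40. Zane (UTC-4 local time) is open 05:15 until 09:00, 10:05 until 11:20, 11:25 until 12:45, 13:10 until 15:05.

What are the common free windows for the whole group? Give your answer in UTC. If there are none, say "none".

11:35-13:00, 14:25-15:05

Zara in UTC: 11:20-13:10, 14:25-16:00, 17:50-18:55 (subtract 4h to convert from UTC+4).
Elena in UTC: 10:15-13:00, 14:20-15:45 (add 1h to convert from UTC-1).
Jun in UTC: 09:35-10:55, 11:20-15:25, 15:35-17:30 (subtract 3h to convert from UTC+3).
Teo in UTC: 09:00-16:05, 16:55-17:25, 17:45-18:30 (subtract 4h to convert from UTC+4).
Tomás in UTC: 11:35-15:05, 17:15-19:40 (subtract 3h to convert from UTC+3).
Zane in UTC: 09:15-13:00, 14:05-15:20, 15:25-16:45, 17:10-19:05 (add 4h to convert from UTC-4).
Zara ∩ Elena: 11:20-13:00, 14:25-15:45.
Zara ∩ Elena ∩ Jun: 11:20-13:00, 14:25-15:25, 15:35-15:45.
Zara ∩ Elena ∩ Jun ∩ Teo: 11:20-13:00, 14:25-15:25, 15:35-15:45.
Zara ∩ Elena ∩ Jun ∩ Teo ∩ Tomás: 11:35-13:00, 14:25-15:05.
Zara ∩ Elena ∩ Jun ∩ Teo ∩ Tomás ∩ Zane: 11:35-13:00, 14:25-15:05.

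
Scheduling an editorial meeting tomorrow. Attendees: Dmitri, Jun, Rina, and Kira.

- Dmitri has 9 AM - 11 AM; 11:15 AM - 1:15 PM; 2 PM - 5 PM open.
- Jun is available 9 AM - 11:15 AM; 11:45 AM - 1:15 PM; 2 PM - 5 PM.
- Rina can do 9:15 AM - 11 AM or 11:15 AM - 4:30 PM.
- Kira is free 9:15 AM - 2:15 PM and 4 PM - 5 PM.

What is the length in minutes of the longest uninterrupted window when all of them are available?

105

Dmitri ∩ Jun: 09:00-11:00, 11:45-13:15, 14:00-17:00.
Dmitri ∩ Jun ∩ Rina: 09:15-11:00, 11:45-13:15, 14:00-16:30.
Dmitri ∩ Jun ∩ Rina ∩ Kira: 09:15-11:00, 11:45-13:15, 14:00-14:15, 16:00-16:30.
The longest is 09:15-11:00 at 105 minutes.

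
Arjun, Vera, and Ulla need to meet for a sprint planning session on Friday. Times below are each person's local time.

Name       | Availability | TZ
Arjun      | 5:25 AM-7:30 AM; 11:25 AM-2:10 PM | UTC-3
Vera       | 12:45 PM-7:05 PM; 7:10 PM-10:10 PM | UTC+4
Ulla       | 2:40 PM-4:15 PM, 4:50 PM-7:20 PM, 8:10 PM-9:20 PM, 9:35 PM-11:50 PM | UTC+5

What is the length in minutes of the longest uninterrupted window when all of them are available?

Arjun in UTC: 08:25-10:30, 14:25-17:10 (add 3h to convert from UTC-3).
Vera in UTC: 08:45-15:05, 15:10-18:10 (subtract 4h to convert from UTC+4).
Ulla in UTC: 09:40-11:15, 11:50-14:20, 15:10-16:20, 16:35-18:50 (subtract 5h to convert from UTC+5).
Arjun ∩ Vera: 08:45-10:30, 14:25-15:05, 15:10-17:10.
Arjun ∩ Vera ∩ Ulla: 09:40-10:30, 15:10-16:20, 16:35-17:10.
The longest is 15:10-16:20 at 70 minutes.

70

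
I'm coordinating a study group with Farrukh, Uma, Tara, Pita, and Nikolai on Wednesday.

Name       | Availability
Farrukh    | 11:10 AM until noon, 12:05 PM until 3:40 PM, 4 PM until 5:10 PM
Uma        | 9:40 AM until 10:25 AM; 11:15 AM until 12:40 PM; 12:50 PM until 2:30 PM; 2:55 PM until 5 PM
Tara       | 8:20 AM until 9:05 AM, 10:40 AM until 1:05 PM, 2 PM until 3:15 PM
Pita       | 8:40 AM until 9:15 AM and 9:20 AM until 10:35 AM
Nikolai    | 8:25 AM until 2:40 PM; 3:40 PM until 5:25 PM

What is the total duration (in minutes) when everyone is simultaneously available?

0

Farrukh ∩ Uma: 11:15-12:00, 12:05-12:40, 12:50-14:30, 14:55-15:40, 16:00-17:00.
Farrukh ∩ Uma ∩ Tara: 11:15-12:00, 12:05-12:40, 12:50-13:05, 14:00-14:30, 14:55-15:15.
Farrukh ∩ Uma ∩ Tara ∩ Pita: ∅.
Farrukh ∩ Uma ∩ Tara ∩ Pita ∩ Nikolai: ∅.
There is no time when everyone is free.
There is no common window, so the total is 0 minutes.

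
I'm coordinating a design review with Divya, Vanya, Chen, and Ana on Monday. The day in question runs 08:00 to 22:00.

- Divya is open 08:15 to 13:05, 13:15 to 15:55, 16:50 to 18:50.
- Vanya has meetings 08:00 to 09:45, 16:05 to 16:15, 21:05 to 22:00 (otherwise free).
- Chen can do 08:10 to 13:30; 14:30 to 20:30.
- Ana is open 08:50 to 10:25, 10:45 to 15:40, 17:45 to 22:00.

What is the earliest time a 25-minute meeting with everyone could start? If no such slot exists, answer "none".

Divya free: 08:15-13:05, 13:15-15:55, 16:50-18:50.
Vanya free: 09:45-16:05, 16:15-21:05 (invert busy blocks within the working day).
Chen free: 08:10-13:30, 14:30-20:30.
Ana free: 08:50-10:25, 10:45-15:40, 17:45-22:00.
Divya ∩ Vanya: 09:45-13:05, 13:15-15:55, 16:50-18:50.
Divya ∩ Vanya ∩ Chen: 09:45-13:05, 13:15-13:30, 14:30-15:55, 16:50-18:50.
Divya ∩ Vanya ∩ Chen ∩ Ana: 09:45-10:25, 10:45-13:05, 13:15-13:30, 14:30-15:40, 17:45-18:50.
The first common window of at least 25 minutes is 09:45-10:25, so the earliest start is 09:45.

09:45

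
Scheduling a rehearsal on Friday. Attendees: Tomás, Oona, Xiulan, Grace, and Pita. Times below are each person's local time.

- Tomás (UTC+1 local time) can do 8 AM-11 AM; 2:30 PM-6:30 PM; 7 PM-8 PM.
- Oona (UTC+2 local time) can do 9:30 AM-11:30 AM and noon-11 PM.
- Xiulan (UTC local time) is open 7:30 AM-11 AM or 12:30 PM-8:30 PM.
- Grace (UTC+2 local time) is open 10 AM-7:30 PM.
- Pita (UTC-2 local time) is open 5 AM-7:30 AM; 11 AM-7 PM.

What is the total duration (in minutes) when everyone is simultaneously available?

Tomás in UTC: 07:00-10:00, 13:30-17:30, 18:00-19:00 (subtract 1h to convert from UTC+1).
Oona in UTC: 07:30-09:30, 10:00-21:00 (subtract 2h to convert from UTC+2).
Xiulan in UTC: 07:30-11:00, 12:30-20:30.
Grace in UTC: 08:00-17:30 (subtract 2h to convert from UTC+2).
Pita in UTC: 07:00-09:30, 13:00-21:00 (add 2h to convert from UTC-2).
Tomás ∩ Oona: 07:30-09:30, 13:30-17:30, 18:00-19:00.
Tomás ∩ Oona ∩ Xiulan: 07:30-09:30, 13:30-17:30, 18:00-19:00.
Tomás ∩ Oona ∩ Xiulan ∩ Grace: 08:00-09:30, 13:30-17:30.
Tomás ∩ Oona ∩ Xiulan ∩ Grace ∩ Pita: 08:00-09:30, 13:30-17:30.
So the common availability across everyone is 08:00-09:30, 13:30-17:30.
Summing the common windows: 90 + 240 = 330 minutes.

330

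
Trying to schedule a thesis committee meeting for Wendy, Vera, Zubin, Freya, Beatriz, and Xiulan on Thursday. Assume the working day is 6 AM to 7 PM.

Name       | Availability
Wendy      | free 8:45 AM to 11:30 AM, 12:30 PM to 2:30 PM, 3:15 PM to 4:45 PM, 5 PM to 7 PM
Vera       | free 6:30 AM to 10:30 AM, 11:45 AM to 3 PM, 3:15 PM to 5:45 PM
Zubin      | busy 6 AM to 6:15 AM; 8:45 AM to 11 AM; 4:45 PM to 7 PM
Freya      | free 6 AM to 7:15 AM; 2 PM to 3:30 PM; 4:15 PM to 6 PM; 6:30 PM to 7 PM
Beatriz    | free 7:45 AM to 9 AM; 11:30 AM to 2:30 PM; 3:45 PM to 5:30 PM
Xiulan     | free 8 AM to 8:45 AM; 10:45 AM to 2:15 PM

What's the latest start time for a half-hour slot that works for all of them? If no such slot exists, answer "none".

Wendy free: 08:45-11:30, 12:30-14:30, 15:15-16:45, 17:00-19:00.
Vera free: 06:30-10:30, 11:45-15:00, 15:15-17:45.
Zubin free: 06:15-08:45, 11:00-16:45 (invert busy blocks within the working day).
Freya free: 06:00-07:15, 14:00-15:30, 16:15-18:00, 18:30-19:00.
Beatriz free: 07:45-09:00, 11:30-14:30, 15:45-17:30.
Xiulan free: 08:00-08:45, 10:45-14:15.
Wendy ∩ Vera: 08:45-10:30, 12:30-14:30, 15:15-16:45, 17:00-17:45.
Wendy ∩ Vera ∩ Zubin: 12:30-14:30, 15:15-16:45.
Wendy ∩ Vera ∩ Zubin ∩ Freya: 14:00-14:30, 15:15-15:30, 16:15-16:45.
Wendy ∩ Vera ∩ Zubin ∩ Freya ∩ Beatriz: 14:00-14:30, 16:15-16:45.
Wendy ∩ Vera ∩ Zubin ∩ Freya ∩ Beatriz ∩ Xiulan: 14:00-14:15.
No common window is at least 30 minutes long.

none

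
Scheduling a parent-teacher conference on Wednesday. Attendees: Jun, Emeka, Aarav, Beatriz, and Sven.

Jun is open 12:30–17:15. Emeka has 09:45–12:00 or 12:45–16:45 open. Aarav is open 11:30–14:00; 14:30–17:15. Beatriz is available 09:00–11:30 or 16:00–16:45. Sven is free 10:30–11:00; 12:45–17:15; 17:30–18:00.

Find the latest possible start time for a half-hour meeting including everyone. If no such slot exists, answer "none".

16:15

Jun ∩ Emeka: 12:45-16:45.
Jun ∩ Emeka ∩ Aarav: 12:45-14:00, 14:30-16:45.
Jun ∩ Emeka ∩ Aarav ∩ Beatriz: 16:00-16:45.
Jun ∩ Emeka ∩ Aarav ∩ Beatriz ∩ Sven: 16:00-16:45.
The last common window of at least 30 minutes is 16:00-16:45; a 30-minute meeting can start as late as 16:15 and still end by 16:45.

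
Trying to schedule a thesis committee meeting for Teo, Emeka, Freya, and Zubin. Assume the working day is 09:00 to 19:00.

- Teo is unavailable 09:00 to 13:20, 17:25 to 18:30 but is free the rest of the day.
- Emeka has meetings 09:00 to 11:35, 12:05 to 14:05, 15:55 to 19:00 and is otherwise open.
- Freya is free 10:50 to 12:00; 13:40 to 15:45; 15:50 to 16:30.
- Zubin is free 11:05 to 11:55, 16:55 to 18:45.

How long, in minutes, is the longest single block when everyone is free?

0

Teo free: 13:20-17:25, 18:30-19:00 (invert busy blocks within the working day).
Emeka free: 11:35-12:05, 14:05-15:55 (invert busy blocks within the working day).
Freya free: 10:50-12:00, 13:40-15:45, 15:50-16:30.
Zubin free: 11:05-11:55, 16:55-18:45.
Teo ∩ Emeka: 14:05-15:55.
Teo ∩ Emeka ∩ Freya: 14:05-15:45, 15:50-15:55.
Teo ∩ Emeka ∩ Freya ∩ Zubin: ∅.
There is no time when everyone is free.
No common window exists, so the longest block is 0 minutes.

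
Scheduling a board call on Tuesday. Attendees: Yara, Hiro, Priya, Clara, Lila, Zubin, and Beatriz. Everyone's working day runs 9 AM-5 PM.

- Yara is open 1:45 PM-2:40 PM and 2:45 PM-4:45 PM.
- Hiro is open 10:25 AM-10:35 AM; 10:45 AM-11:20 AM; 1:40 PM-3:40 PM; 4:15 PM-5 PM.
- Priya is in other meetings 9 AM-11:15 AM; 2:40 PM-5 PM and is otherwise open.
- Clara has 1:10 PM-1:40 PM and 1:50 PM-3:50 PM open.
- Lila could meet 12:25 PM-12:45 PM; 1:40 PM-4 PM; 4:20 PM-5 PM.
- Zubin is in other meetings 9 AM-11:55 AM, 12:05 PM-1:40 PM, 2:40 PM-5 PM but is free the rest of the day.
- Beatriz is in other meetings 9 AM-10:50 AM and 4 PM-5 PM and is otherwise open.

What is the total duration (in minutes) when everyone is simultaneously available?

50

Yara free: 13:45-14:40, 14:45-16:45.
Hiro free: 10:25-10:35, 10:45-11:20, 13:40-15:40, 16:15-17:00.
Priya free: 11:15-14:40 (invert busy blocks within the working day).
Clara free: 13:10-13:40, 13:50-15:50.
Lila free: 12:25-12:45, 13:40-16:00, 16:20-17:00.
Zubin free: 11:55-12:05, 13:40-14:40 (invert busy blocks within the working day).
Beatriz free: 10:50-16:00 (invert busy blocks within the working day).
Yara ∩ Hiro: 13:45-14:40, 14:45-15:40, 16:15-16:45.
Yara ∩ Hiro ∩ Priya: 13:45-14:40.
Yara ∩ Hiro ∩ Priya ∩ Clara: 13:50-14:40.
Yara ∩ Hiro ∩ Priya ∩ Clara ∩ Lila: 13:50-14:40.
Yara ∩ Hiro ∩ Priya ∩ Clara ∩ Lila ∩ Zubin: 13:50-14:40.
Yara ∩ Hiro ∩ Priya ∩ Clara ∩ Lila ∩ Zubin ∩ Beatriz: 13:50-14:40.
That's a single block of 50 minutes.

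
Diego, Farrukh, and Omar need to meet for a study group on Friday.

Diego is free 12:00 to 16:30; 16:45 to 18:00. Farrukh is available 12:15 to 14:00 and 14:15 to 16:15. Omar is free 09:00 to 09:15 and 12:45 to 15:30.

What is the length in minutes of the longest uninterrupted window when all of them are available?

75

Diego ∩ Farrukh: 12:15-14:00, 14:15-16:15.
Diego ∩ Farrukh ∩ Omar: 12:45-14:00, 14:15-15:30.
The longest is 12:45-14:00 at 75 minutes.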